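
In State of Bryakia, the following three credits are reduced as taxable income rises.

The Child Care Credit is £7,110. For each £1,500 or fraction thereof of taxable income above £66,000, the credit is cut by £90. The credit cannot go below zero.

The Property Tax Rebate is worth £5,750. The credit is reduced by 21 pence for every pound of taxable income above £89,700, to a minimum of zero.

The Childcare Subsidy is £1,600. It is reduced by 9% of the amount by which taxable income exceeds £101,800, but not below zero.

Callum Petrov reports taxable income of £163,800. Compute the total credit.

Child Care Credit: income exceeds £66,000 by £97,800, which is 66 full-or-partial £1,500 increments; reduction = 66 × £90 = £5,940, leaving £1,170.
Property Tax Rebate: 21% of the £74,100 excess over £89,700 is £15,561 ≥ base, so the credit is £0.
Childcare Subsidy: 9% of the £62,000 excess over £101,800 is £5,580 ≥ base, so the credit is £0.
Total: £1,170 + £0 + £0 = £1,170.

£1,170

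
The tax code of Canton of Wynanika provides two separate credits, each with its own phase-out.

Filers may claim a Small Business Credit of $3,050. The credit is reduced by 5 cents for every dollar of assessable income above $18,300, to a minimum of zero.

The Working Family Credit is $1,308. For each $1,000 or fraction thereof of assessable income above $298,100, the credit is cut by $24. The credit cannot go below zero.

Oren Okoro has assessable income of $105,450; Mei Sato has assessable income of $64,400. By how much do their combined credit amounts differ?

Oren ($105,450): Small Business Credit: 5% of the $87,150 excess over $18,300 is $4,357.50 ≥ base, so the credit is $0. Working Family Credit: $105,450 is at or below the $298,100 threshold, so the full $1,308 applies. total $0 + $1,308 = $1,308
Mei ($64,400): Small Business Credit: 5% of the $46,100 excess over $18,300 is $2,305; credit = $3,050 − $2,305 = $745. Working Family Credit: $64,400 is at or below the $298,100 threshold, so the full $1,308 applies. total $745 + $1,308 = $2,053
Difference: |$1,308 − $2,053| = $745.

$745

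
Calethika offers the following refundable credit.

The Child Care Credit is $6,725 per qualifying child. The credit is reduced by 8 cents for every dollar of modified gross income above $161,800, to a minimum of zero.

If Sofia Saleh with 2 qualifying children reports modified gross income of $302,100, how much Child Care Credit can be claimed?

$2,226

Child Care Credit: base = 2 × $6,725 = $13,450. 8% of the $140,300 excess over $161,800 is $11,224; credit = $13,450 − $11,224 = $2,226.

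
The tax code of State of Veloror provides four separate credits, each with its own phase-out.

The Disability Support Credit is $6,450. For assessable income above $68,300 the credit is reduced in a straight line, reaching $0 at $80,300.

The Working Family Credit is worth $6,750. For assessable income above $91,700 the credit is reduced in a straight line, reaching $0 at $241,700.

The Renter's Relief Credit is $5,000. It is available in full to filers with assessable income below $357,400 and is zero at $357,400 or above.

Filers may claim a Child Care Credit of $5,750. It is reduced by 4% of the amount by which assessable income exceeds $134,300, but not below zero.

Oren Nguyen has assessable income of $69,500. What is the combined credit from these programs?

$23,305

Disability Support Credit: $69,500 is $1,200 into a $12,000 phase-out range, leaving 10,800/12,000 of the credit: $6,450 × 10,800/12,000 = $5,805.
Working Family Credit: $69,500 is at or below the $91,700 threshold, so the full $6,750 applies.
Renter's Relief Credit: $69,500 is below the $357,400 cutoff, so the full $5,000 applies.
Child Care Credit: $69,500 is at or below the $134,300 threshold, so the full $5,750 applies.
Total: $5,805 + $6,750 + $5,000 + $5,750 = $23,305.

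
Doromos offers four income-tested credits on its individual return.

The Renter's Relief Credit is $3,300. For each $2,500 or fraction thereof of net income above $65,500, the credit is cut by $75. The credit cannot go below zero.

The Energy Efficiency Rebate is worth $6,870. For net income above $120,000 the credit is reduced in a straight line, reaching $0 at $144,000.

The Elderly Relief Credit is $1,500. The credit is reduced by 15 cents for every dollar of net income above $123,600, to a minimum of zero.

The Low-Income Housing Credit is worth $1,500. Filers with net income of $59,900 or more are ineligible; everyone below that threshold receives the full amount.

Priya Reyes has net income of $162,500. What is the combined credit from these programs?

Renter's Relief Credit: income exceeds $65,500 by $97,000, which is 39 full-or-partial $2,500 increments; reduction = 39 × $75 = $2,925, leaving $375.
Energy Efficiency Rebate: $162,500 is at or above $144,000, so the credit is $0.
Elderly Relief Credit: 15% of the $38,900 excess over $123,600 is $5,835 ≥ base, so the credit is $0.
Low-Income Housing Credit: $162,500 meets or exceeds the $59,900 cutoff, so the credit is $0.
Total: $375 + $0 + $0 + $0 = $375.

$375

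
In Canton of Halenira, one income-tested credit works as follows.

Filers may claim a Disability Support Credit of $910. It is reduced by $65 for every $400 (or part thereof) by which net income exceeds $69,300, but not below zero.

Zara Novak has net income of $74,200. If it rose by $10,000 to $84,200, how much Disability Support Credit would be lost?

At $74,200 — income exceeds $69,300 by $4,900, which is 13 full-or-partial $400 increments; reduction = 13 × $65 = $845, leaving $65.
At $84,200 — income exceeds $69,300 by $14,900 → 38 increments × $65 = $2,470 ≥ base, so the credit is $0.
Lost: $65 − $0 = $65.

$65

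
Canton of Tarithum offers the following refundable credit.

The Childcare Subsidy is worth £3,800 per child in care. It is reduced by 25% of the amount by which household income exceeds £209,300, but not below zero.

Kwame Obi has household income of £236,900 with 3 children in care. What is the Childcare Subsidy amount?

Childcare Subsidy: base = 3 × £3,800 = £11,400. 25% of the £27,600 excess over £209,300 is £6,900; credit = £11,400 − £6,900 = £4,500.

£4,500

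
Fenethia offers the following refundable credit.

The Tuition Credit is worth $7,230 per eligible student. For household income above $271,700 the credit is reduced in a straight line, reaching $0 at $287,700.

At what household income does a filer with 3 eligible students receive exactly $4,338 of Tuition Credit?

$284,500

Full credit = 3 × $7,230 = $21,690.
$4,338 is 4,338/21,690 of the full $21,690, so 17,352/21,690 of the $16,000 range has been used: income = $271,700 + $16,000 × 17,352/21,690 = $284,500.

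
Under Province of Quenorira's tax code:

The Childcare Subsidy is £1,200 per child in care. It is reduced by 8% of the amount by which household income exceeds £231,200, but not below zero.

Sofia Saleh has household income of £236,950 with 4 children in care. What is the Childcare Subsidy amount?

£4,340

Childcare Subsidy: base = 4 × £1,200 = £4,800. 8% of the £5,750 excess over £231,200 is £460; credit = £4,800 − £460 = £4,340.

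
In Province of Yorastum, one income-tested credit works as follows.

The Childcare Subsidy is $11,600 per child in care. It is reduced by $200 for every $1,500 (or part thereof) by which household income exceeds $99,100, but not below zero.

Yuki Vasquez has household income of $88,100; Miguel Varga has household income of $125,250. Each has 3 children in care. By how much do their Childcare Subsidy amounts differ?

$3,600

Yuki ($88,100): Childcare Subsidy: base = 3 × $11,600 = $34,800. $88,100 is at or below the $99,100 threshold, so the full $34,800 applies.
Miguel ($125,250): Childcare Subsidy: base = 3 × $11,600 = $34,800. income exceeds $99,100 by $26,150, which is 18 full-or-partial $1,500 increments; reduction = 18 × $200 = $3,600, leaving $31,200.
Difference: |$34,800 − $31,200| = $3,600.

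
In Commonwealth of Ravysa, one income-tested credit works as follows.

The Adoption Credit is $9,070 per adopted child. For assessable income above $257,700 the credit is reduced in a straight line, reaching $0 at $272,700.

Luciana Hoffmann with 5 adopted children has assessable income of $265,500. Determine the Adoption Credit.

$21,768

Adoption Credit: base = 5 × $9,070 = $45,350. $265,500 is $7,800 into a $15,000 phase-out range, leaving 7,200/15,000 of the credit: $45,350 × 7,200/15,000 = $21,768.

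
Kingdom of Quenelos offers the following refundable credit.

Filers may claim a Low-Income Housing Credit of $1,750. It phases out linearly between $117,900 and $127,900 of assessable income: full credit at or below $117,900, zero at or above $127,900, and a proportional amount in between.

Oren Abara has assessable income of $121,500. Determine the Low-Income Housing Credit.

Low-Income Housing Credit: $121,500 is $3,600 into a $10,000 phase-out range, leaving 6,400/10,000 of the credit: $1,750 × 6,400/10,000 = $1,120.

$1,120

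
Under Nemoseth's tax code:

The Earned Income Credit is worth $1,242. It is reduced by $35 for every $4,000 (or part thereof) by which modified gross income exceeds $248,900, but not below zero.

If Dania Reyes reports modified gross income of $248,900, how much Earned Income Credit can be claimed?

$1,242

Earned Income Credit: $248,900 is at or below the $248,900 threshold, so the full $1,242 applies.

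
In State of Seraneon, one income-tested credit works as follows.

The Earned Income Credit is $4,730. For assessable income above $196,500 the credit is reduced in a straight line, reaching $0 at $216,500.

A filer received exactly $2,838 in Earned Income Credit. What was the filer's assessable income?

$2,838 is 2,838/4,730 of the full $4,730, so 1,892/4,730 of the $20,000 range has been used: income = $196,500 + $20,000 × 1,892/4,730 = $204,500.

$204,500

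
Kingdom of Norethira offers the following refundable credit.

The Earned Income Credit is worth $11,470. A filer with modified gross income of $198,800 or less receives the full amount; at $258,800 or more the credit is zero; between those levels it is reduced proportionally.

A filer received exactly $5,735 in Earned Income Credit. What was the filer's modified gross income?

$5,735 is 5,735/11,470 of the full $11,470, so 5,735/11,470 of the $60,000 range has been used: income = $198,800 + $60,000 × 5,735/11,470 = $228,800.

$228,800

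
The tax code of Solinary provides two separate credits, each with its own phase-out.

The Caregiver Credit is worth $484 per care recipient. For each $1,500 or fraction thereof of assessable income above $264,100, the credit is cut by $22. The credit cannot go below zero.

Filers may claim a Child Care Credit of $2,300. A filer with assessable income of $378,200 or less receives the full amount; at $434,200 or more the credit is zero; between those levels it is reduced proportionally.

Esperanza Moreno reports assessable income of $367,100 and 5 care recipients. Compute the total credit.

$3,202

Caregiver Credit: base = 5 × $484 = $2,420. income exceeds $264,100 by $103,000, which is 69 full-or-partial $1,500 increments; reduction = 69 × $22 = $1,518, leaving $902.
Child Care Credit: $367,100 is at or below the $378,200 threshold, so the full $2,300 applies.
Total: $902 + $2,300 = $3,202.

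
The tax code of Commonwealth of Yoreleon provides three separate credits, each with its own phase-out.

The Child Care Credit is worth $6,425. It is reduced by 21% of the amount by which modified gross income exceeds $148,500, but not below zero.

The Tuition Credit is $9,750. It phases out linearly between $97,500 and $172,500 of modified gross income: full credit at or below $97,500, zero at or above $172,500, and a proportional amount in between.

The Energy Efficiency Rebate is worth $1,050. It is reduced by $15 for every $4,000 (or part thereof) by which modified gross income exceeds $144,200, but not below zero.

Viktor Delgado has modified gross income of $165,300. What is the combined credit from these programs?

$4,793

Child Care Credit: 21% of the $16,800 excess over $148,500 is $3,528; credit = $6,425 − $3,528 = $2,897.
Tuition Credit: $165,300 is $67,800 into a $75,000 phase-out range, leaving 7,200/75,000 of the credit: $9,750 × 7,200/75,000 = $936.
Energy Efficiency Rebate: income exceeds $144,200 by $21,100, which is 6 full-or-partial $4,000 increments; reduction = 6 × $15 = $90, leaving $960.
Total: $2,897 + $936 + $960 = $4,793.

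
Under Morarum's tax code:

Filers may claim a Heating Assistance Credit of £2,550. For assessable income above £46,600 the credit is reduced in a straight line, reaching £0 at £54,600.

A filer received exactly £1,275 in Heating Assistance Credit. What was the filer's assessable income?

£1,275 is 1,275/2,550 of the full £2,550, so 1,275/2,550 of the £8,000 range has been used: income = £46,600 + £8,000 × 1,275/2,550 = £50,600.

£50,600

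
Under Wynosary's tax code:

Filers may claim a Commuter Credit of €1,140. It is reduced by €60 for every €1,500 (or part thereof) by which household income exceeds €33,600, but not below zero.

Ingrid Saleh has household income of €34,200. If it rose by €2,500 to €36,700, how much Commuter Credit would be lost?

€120

At €34,200 — income exceeds €33,600 by €600, which is 1 full-or-partial €1,500 increment; reduction = 1 × €60 = €60, leaving €1,080.
At €36,700 — income exceeds €33,600 by €3,100, which is 3 full-or-partial €1,500 increments; reduction = 3 × €60 = €180, leaving €960.
Lost: €1,080 − €960 = €120.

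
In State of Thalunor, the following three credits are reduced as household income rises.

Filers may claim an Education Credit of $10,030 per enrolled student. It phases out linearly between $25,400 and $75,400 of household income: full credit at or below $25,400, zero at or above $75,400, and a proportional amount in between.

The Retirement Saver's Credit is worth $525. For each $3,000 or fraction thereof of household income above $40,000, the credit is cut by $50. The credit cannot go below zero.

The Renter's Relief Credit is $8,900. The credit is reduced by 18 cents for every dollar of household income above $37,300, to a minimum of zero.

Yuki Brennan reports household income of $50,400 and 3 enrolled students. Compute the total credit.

Education Credit: base = 3 × $10,030 = $30,090. $50,400 is $25,000 into a $50,000 phase-out range, leaving 25,000/50,000 of the credit: $30,090 × 25,000/50,000 = $15,045.
Retirement Saver's Credit: income exceeds $40,000 by $10,400, which is 4 full-or-partial $3,000 increments; reduction = 4 × $50 = $200, leaving $325.
Renter's Relief Credit: 18% of the $13,100 excess over $37,300 is $2,358; credit = $8,900 − $2,358 = $6,542.
Total: $15,045 + $325 + $6,542 = $21,912.

$21,912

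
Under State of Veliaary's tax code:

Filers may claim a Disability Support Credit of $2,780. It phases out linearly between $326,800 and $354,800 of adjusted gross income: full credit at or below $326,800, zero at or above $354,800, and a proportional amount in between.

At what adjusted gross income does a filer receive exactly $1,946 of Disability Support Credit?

$335,200

$1,946 is 1,946/2,780 of the full $2,780, so 834/2,780 of the $28,000 range has been used: income = $326,800 + $28,000 × 834/2,780 = $335,200.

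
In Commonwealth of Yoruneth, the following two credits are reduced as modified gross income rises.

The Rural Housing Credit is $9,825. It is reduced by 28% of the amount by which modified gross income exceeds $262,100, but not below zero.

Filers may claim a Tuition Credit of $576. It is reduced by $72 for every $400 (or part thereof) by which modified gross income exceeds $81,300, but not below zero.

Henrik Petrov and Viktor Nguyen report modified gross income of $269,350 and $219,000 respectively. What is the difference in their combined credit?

Henrik ($269,350): Rural Housing Credit: 28% of the $7,250 excess over $262,100 is $2,030; credit = $9,825 − $2,030 = $7,795. Tuition Credit: income exceeds $81,300 by $188,050 → 471 increments × $72 = $33,912 ≥ base, so the credit is $0. total $7,795 + $0 = $7,795
Viktor ($219,000): Rural Housing Credit: $219,000 is at or below the $262,100 threshold, so the full $9,825 applies. Tuition Credit: income exceeds $81,300 by $137,700 → 345 increments × $72 = $24,840 ≥ base, so the credit is $0. total $9,825 + $0 = $9,825
Difference: |$7,795 − $9,825| = $2,030.

$2,030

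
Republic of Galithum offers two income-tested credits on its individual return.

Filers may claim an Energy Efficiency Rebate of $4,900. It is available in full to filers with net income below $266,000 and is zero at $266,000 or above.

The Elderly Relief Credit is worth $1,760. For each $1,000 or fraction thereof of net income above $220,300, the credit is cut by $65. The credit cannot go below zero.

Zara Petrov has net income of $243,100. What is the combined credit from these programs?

Energy Efficiency Rebate: $243,100 is below the $266,000 cutoff, so the full $4,900 applies.
Elderly Relief Credit: income exceeds $220,300 by $22,800, which is 23 full-or-partial $1,000 increments; reduction = 23 × $65 = $1,495, leaving $265.
Total: $4,900 + $265 = $5,165.

$5,165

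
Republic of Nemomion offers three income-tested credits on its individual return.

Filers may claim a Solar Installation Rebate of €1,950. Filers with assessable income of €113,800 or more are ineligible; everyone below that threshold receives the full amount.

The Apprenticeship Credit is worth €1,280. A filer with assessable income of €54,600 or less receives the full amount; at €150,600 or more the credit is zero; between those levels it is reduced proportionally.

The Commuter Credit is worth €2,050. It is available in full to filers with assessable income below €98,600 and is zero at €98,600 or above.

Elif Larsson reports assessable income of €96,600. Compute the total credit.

€4,720

Solar Installation Rebate: €96,600 is below the €113,800 cutoff, so the full €1,950 applies.
Apprenticeship Credit: €96,600 is €42,000 into a €96,000 phase-out range, leaving 54,000/96,000 of the credit: €1,280 × 54,000/96,000 = €720.
Commuter Credit: €96,600 is below the €98,600 cutoff, so the full €2,050 applies.
Total: €1,950 + €720 + €2,050 = €4,720.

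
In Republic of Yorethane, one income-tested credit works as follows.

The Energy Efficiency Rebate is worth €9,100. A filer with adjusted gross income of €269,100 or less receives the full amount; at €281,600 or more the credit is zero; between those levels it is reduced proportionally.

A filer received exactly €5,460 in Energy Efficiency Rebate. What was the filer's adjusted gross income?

€5,460 is 5,460/9,100 of the full €9,100, so 3,640/9,100 of the €12,500 range has been used: income = €269,100 + €12,500 × 3,640/9,100 = €274,100.

€274,100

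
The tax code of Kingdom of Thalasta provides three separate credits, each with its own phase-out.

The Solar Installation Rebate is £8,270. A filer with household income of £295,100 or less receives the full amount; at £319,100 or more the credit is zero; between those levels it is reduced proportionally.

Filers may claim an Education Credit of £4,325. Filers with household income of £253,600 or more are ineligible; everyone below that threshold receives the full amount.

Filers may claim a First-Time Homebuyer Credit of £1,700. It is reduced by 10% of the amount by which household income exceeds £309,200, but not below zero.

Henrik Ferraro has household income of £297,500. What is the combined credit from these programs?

Solar Installation Rebate: £297,500 is £2,400 into a £24,000 phase-out range, leaving 21,600/24,000 of the credit: £8,270 × 21,600/24,000 = £7,443.
Education Credit: £297,500 meets or exceeds the £253,600 cutoff, so the credit is £0.
First-Time Homebuyer Credit: £297,500 is at or below the £309,200 threshold, so the full £1,700 applies.
Total: £7,443 + £0 + £1,700 = £9,143.

£9,143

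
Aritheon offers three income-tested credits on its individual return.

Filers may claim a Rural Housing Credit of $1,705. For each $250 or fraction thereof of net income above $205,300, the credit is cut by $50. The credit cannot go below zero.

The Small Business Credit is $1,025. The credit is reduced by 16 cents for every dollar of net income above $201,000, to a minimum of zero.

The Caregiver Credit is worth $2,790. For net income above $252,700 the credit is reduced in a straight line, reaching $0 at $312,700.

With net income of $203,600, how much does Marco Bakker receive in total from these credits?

$5,104

Rural Housing Credit: $203,600 is at or below the $205,300 threshold, so the full $1,705 applies.
Small Business Credit: 16% of the $2,600 excess over $201,000 is $416; credit = $1,025 − $416 = $609.
Caregiver Credit: $203,600 is at or below the $252,700 threshold, so the full $2,790 applies.
Total: $1,705 + $609 + $2,790 = $5,104.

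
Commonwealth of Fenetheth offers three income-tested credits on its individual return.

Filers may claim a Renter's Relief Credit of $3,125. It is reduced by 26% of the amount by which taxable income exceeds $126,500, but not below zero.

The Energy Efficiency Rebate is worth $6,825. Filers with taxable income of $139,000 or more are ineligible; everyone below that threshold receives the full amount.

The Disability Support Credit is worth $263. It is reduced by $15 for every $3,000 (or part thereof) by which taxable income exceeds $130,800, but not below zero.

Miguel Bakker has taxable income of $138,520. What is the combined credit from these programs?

$7,043

Renter's Relief Credit: 26% of the $12,020 excess over $126,500 is $3,125.20 ≥ base, so the credit is $0.
Energy Efficiency Rebate: $138,520 is below the $139,000 cutoff, so the full $6,825 applies.
Disability Support Credit: income exceeds $130,800 by $7,720, which is 3 full-or-partial $3,000 increments; reduction = 3 × $15 = $45, leaving $218.
Total: $0 + $6,825 + $218 = $7,043.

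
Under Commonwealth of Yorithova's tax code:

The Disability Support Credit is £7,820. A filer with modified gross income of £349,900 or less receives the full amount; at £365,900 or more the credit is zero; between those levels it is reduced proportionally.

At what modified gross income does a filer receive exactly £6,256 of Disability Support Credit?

£353,100

£6,256 is 6,256/7,820 of the full £7,820, so 1,564/7,820 of the £16,000 range has been used: income = £349,900 + £16,000 × 1,564/7,820 = £353,100.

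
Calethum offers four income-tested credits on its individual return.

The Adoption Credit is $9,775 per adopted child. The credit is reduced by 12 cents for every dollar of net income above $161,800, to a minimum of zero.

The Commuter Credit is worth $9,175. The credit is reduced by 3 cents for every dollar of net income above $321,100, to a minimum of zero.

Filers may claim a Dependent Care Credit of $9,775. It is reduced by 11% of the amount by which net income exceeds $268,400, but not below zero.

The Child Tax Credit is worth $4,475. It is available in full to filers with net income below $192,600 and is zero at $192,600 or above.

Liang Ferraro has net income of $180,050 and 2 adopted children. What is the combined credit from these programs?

$40,785

Adoption Credit: base = 2 × $9,775 = $19,550. 12% of the $18,250 excess over $161,800 is $2,190; credit = $19,550 − $2,190 = $17,360.
Commuter Credit: $180,050 is at or below the $321,100 threshold, so the full $9,175 applies.
Dependent Care Credit: $180,050 is at or below the $268,400 threshold, so the full $9,775 applies.
Child Tax Credit: $180,050 is below the $192,600 cutoff, so the full $4,475 applies.
Total: $17,360 + $9,175 + $9,775 + $4,475 = $40,785.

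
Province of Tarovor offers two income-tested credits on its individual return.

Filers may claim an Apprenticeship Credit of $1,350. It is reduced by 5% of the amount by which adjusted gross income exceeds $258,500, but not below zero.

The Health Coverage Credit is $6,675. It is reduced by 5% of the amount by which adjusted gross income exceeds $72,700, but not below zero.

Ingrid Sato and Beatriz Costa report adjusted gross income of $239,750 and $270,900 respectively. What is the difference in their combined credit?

$620

Ingrid ($239,750): Apprenticeship Credit: $239,750 is at or below the $258,500 threshold, so the full $1,350 applies. Health Coverage Credit: 5% of the $167,050 excess over $72,700 is $8,352.50 ≥ base, so the credit is $0. total $1,350 + $0 = $1,350
Beatriz ($270,900): Apprenticeship Credit: 5% of the $12,400 excess over $258,500 is $620; credit = $1,350 − $620 = $730. Health Coverage Credit: 5% of the $198,200 excess over $72,700 is $9,910 ≥ base, so the credit is $0. total $730 + $0 = $730
Difference: |$1,350 − $730| = $620.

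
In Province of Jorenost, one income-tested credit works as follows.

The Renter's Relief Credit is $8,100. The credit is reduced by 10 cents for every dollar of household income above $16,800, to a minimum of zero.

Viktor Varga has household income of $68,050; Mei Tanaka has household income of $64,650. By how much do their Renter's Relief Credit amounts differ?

$340

Viktor ($68,050): Renter's Relief Credit: 10% of the $51,250 excess over $16,800 is $5,125; credit = $8,100 − $5,125 = $2,975.
Mei ($64,650): Renter's Relief Credit: 10% of the $47,850 excess over $16,800 is $4,785; credit = $8,100 − $4,785 = $3,315.
Difference: |$2,975 − $3,315| = $340.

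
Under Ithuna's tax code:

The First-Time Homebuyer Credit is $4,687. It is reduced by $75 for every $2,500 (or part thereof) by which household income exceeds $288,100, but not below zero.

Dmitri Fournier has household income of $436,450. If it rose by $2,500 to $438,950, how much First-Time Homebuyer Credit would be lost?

At $436,450 — income exceeds $288,100 by $148,350, which is 60 full-or-partial $2,500 increments; reduction = 60 × $75 = $4,500, leaving $187.
At $438,950 — income exceeds $288,100 by $150,850, which is 61 full-or-partial $2,500 increments; reduction = 61 × $75 = $4,575, leaving $112.
Lost: $187 − $112 = $75.

$75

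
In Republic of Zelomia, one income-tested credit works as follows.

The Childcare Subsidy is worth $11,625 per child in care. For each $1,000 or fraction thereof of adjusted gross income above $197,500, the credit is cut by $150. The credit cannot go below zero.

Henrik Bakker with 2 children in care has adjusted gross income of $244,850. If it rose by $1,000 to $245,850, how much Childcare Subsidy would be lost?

At $244,850 — base = 2 × $11,625 = $23,250. income exceeds $197,500 by $47,350, which is 48 full-or-partial $1,000 increments; reduction = 48 × $150 = $7,200, leaving $16,050.
At $245,850 — base = 2 × $11,625 = $23,250. income exceeds $197,500 by $48,350, which is 49 full-or-partial $1,000 increments; reduction = 49 × $150 = $7,350, leaving $15,900.
Lost: $16,050 − $15,900 = $150.

$150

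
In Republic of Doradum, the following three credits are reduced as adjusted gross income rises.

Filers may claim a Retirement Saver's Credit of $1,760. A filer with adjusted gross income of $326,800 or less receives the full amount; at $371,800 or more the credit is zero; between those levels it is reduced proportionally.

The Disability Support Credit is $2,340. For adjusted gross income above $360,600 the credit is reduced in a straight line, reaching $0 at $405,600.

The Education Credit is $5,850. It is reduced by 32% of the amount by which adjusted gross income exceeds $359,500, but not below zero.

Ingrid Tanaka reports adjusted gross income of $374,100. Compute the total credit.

$2,816

Retirement Saver's Credit: $374,100 is at or above $371,800, so the credit is $0.
Disability Support Credit: $374,100 is $13,500 into a $45,000 phase-out range, leaving 31,500/45,000 of the credit: $2,340 × 31,500/45,000 = $1,638.
Education Credit: 32% of the $14,600 excess over $359,500 is $4,672; credit = $5,850 − $4,672 = $1,178.
Total: $0 + $1,638 + $1,178 = $2,816.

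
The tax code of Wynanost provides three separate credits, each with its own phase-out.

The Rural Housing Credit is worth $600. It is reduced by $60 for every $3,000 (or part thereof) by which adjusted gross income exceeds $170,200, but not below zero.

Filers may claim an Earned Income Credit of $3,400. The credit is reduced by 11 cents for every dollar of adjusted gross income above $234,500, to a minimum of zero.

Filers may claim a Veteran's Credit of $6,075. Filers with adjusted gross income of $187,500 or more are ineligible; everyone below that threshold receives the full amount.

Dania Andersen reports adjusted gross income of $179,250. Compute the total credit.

$9,835

Rural Housing Credit: income exceeds $170,200 by $9,050, which is 4 full-or-partial $3,000 increments; reduction = 4 × $60 = $240, leaving $360.
Earned Income Credit: $179,250 is at or below the $234,500 threshold, so the full $3,400 applies.
Veteran's Credit: $179,250 is below the $187,500 cutoff, so the full $6,075 applies.
Total: $360 + $3,400 + $6,075 = $9,835.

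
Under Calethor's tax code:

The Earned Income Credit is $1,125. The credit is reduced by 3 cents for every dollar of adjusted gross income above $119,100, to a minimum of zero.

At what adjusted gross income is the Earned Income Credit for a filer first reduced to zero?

The credit falls by 3% of each dollar above $119,100, so it reaches zero when the excess is $1,125 / 3% = $37,500: income = $119,100 + $37,500 = $156,600.

$156,600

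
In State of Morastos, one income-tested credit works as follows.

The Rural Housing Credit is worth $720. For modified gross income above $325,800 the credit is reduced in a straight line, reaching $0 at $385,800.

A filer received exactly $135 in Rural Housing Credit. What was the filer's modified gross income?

$374,550

$135 is 135/720 of the full $720, so 585/720 of the $60,000 range has been used: income = $325,800 + $60,000 × 585/720 = $374,550.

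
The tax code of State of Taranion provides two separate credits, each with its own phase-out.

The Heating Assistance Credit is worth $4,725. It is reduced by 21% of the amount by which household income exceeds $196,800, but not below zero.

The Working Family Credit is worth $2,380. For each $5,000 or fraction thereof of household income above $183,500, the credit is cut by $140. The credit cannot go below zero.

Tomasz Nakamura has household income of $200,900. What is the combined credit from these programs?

Heating Assistance Credit: 21% of the $4,100 excess over $196,800 is $861; credit = $4,725 − $861 = $3,864.
Working Family Credit: income exceeds $183,500 by $17,400, which is 4 full-or-partial $5,000 increments; reduction = 4 × $140 = $560, leaving $1,820.
Total: $3,864 + $1,820 = $5,684.

$5,684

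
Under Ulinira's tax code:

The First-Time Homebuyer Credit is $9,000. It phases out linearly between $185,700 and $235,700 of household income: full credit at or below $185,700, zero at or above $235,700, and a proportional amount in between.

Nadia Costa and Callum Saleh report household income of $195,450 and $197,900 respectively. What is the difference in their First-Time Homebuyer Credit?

Nadia ($195,450): First-Time Homebuyer Credit: $195,450 is $9,750 into a $50,000 phase-out range, leaving 40,250/50,000 of the credit: $9,000 × 40,250/50,000 = $7,245.
Callum ($197,900): First-Time Homebuyer Credit: $197,900 is $12,200 into a $50,000 phase-out range, leaving 37,800/50,000 of the credit: $9,000 × 37,800/50,000 = $6,804.
Difference: |$7,245 − $6,804| = $441.

$441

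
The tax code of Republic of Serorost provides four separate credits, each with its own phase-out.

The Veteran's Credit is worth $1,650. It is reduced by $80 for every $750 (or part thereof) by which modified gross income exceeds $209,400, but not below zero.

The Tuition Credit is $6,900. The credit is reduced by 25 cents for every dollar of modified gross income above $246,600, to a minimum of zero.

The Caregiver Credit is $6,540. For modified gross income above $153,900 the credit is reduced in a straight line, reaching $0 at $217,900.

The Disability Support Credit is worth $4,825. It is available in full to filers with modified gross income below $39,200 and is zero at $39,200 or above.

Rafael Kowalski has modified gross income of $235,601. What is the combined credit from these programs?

$6,900

Veteran's Credit: income exceeds $209,400 by $26,201 → 35 increments × $80 = $2,800 ≥ base, so the credit is $0.
Tuition Credit: $235,601 is at or below the $246,600 threshold, so the full $6,900 applies.
Caregiver Credit: $235,601 is at or above $217,900, so the credit is $0.
Disability Support Credit: $235,601 meets or exceeds the $39,200 cutoff, so the credit is $0.
Total: $0 + $6,900 + $0 + $0 = $6,900.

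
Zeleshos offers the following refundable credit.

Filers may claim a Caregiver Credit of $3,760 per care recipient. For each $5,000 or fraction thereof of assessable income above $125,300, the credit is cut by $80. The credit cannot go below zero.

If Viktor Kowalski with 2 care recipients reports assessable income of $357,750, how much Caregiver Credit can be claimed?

$3,760

Caregiver Credit: base = 2 × $3,760 = $7,520. income exceeds $125,300 by $232,450, which is 47 full-or-partial $5,000 increments; reduction = 47 × $80 = $3,760, leaving $3,760.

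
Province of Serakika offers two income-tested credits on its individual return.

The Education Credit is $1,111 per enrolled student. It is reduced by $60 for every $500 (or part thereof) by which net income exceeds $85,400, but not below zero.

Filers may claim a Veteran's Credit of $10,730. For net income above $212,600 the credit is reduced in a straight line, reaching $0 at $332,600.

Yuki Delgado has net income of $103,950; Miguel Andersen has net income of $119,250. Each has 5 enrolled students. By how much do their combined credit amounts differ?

$1,800

Yuki ($103,950): Education Credit: base = 5 × $1,111 = $5,555. income exceeds $85,400 by $18,550, which is 38 full-or-partial $500 increments; reduction = 38 × $60 = $2,280, leaving $3,275. Veteran's Credit: $103,950 is at or below the $212,600 threshold, so the full $10,730 applies. total $3,275 + $10,730 = $14,005
Miguel ($119,250): Education Credit: base = 5 × $1,111 = $5,555. income exceeds $85,400 by $33,850, which is 68 full-or-partial $500 increments; reduction = 68 × $60 = $4,080, leaving $1,475. Veteran's Credit: $119,250 is at or below the $212,600 threshold, so the full $10,730 applies. total $1,475 + $10,730 = $12,205
Difference: |$14,005 − $12,205| = $1,800.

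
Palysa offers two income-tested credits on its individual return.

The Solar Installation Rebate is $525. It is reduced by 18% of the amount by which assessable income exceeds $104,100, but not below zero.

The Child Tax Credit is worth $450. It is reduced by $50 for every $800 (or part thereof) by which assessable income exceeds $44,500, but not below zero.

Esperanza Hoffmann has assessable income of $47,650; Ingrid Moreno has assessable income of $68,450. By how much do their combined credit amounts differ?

$250

Esperanza ($47,650): Solar Installation Rebate: $47,650 is at or below the $104,100 threshold, so the full $525 applies. Child Tax Credit: income exceeds $44,500 by $3,150, which is 4 full-or-partial $800 increments; reduction = 4 × $50 = $200, leaving $250. total $525 + $250 = $775
Ingrid ($68,450): Solar Installation Rebate: $68,450 is at or below the $104,100 threshold, so the full $525 applies. Child Tax Credit: income exceeds $44,500 by $23,950 → 30 increments × $50 = $1,500 ≥ base, so the credit is $0. total $525 + $0 = $525
Difference: |$775 − $525| = $250.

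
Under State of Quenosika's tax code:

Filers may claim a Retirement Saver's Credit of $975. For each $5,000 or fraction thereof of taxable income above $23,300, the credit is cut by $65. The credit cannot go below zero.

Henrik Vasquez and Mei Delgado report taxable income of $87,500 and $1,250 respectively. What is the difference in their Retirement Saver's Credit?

Henrik ($87,500): Retirement Saver's Credit: income exceeds $23,300 by $64,200, which is 13 full-or-partial $5,000 increments; reduction = 13 × $65 = $845, leaving $130.
Mei ($1,250): Retirement Saver's Credit: $1,250 is at or below the $23,300 threshold, so the full $975 applies.
Difference: |$130 − $975| = $845.

$845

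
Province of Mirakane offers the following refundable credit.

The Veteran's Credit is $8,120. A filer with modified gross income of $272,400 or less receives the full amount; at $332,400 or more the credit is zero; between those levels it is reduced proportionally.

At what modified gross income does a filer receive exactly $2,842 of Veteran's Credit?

$2,842 is 2,842/8,120 of the full $8,120, so 5,278/8,120 of the $60,000 range has been used: income = $272,400 + $60,000 × 5,278/8,120 = $311,400.

$311,400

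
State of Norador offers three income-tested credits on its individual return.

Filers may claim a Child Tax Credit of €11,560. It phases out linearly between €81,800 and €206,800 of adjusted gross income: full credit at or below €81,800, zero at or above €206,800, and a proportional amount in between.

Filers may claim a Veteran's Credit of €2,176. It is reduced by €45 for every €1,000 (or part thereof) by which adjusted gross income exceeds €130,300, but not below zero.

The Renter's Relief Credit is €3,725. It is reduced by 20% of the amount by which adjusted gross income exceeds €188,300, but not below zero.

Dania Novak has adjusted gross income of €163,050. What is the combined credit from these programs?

€8,462

Child Tax Credit: €163,050 is €81,250 into a €125,000 phase-out range, leaving 43,750/125,000 of the credit: €11,560 × 43,750/125,000 = €4,046.
Veteran's Credit: income exceeds €130,300 by €32,750, which is 33 full-or-partial €1,000 increments; reduction = 33 × €45 = €1,485, leaving €691.
Renter's Relief Credit: €163,050 is at or below the €188,300 threshold, so the full €3,725 applies.
Total: €4,046 + €691 + €3,725 = €8,462.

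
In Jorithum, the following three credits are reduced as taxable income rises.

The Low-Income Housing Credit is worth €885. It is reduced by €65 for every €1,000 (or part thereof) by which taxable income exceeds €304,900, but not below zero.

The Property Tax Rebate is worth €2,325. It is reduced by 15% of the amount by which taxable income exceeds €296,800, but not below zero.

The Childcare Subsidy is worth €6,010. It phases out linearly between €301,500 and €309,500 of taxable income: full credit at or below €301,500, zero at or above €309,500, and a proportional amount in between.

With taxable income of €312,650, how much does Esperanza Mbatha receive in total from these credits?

€365

Low-Income Housing Credit: income exceeds €304,900 by €7,750, which is 8 full-or-partial €1,000 increments; reduction = 8 × €65 = €520, leaving €365.
Property Tax Rebate: 15% of the €15,850 excess over €296,800 is €2,377.50 ≥ base, so the credit is €0.
Childcare Subsidy: €312,650 is at or above €309,500, so the credit is €0.
Total: €365 + €0 + €0 = €365.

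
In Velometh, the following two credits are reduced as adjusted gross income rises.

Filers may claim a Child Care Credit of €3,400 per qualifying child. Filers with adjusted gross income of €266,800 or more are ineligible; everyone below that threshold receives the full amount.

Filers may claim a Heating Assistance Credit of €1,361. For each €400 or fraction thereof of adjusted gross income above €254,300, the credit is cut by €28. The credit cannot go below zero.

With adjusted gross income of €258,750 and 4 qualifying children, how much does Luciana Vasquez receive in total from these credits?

Child Care Credit: base = 4 × €3,400 = €13,600. €258,750 is below the €266,800 cutoff, so the full €13,600 applies.
Heating Assistance Credit: income exceeds €254,300 by €4,450, which is 12 full-or-partial €400 increments; reduction = 12 × €28 = €336, leaving €1,025.
Total: €13,600 + €1,025 = €14,625.

€14,625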